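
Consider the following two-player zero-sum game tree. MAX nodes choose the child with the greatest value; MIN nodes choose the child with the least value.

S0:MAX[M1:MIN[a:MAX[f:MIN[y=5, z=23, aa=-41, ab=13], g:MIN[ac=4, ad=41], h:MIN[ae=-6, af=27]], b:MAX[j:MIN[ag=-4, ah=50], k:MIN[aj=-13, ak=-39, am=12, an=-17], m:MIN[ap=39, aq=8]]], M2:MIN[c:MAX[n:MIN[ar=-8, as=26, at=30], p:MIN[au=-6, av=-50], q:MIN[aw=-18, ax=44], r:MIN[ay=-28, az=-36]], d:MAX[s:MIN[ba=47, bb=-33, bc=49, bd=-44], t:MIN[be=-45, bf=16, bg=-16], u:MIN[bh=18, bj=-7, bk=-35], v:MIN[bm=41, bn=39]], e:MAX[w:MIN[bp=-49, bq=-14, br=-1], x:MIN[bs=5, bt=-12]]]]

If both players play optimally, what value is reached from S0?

f (MIN): min(5, 23, -41, 13) = -41
g (MIN): min(4, 41) = 4
h (MIN): min(-6, 27) = -6
a (MAX): max(-41, 4, -6) = 4
j (MIN): min(-4, 50) = -4
k (MIN): min(-13, -39, 12, -17) = -39
m (MIN): min(39, 8) = 8
b (MAX): max(-4, -39, 8) = 8
M1 (MIN): min(4, 8) = 4
n (MIN): min(-8, 26, 30) = -8
p (MIN): min(-6, -50) = -50
q (MIN): min(-18, 44) = -18
r (MIN): min(-28, -36) = -36
c (MAX): max(-8, -50, -18, -36) = -8
s (MIN): min(47, -33, 49, -44) = -44
t (MIN): min(-45, 16, -16) = -45
u (MIN): min(18, -7, -35) = -35
v (MIN): min(41, 39) = 39
d (MAX): max(-44, -45, -35, 39) = 39
w (MIN): min(-49, -14, -1) = -49
x (MIN): min(5, -12) = -12
e (MAX): max(-49, -12) = -12
M2 (MIN): min(-8, 39, -12) = -12
S0 (MAX): max(4, -12) = 4

4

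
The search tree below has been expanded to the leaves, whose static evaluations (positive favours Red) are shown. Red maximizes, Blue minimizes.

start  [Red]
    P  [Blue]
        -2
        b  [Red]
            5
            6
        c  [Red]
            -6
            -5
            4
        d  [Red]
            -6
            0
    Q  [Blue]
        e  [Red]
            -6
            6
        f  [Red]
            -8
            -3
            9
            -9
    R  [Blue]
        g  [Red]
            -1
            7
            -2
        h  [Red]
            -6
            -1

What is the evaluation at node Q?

e (Red): max(-6, 6) = 6
f (Red): max(-8, -3, 9, -9) = 9
Q (Blue): min(6, 9) = 6

6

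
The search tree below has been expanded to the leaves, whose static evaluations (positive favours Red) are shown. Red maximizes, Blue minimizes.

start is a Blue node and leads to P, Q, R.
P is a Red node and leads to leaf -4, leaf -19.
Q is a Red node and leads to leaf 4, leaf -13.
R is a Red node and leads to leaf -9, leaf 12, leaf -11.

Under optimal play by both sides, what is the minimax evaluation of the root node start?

P (Red): max(-4, -19) = -4
Q (Red): max(4, -13) = 4
R (Red): max(-9, 12, -11) = 12
start (Blue): min(-4, 4, 12) = -4

-4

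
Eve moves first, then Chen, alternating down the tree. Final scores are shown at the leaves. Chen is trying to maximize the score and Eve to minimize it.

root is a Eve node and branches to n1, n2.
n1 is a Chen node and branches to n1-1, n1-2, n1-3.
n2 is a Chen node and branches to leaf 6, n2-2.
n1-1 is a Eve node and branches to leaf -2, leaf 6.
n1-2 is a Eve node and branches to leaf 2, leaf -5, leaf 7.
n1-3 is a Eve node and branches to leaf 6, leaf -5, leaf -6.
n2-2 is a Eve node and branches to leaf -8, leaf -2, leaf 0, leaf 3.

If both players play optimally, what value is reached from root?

n1-1 (Eve): min(-2, 6) = -2
n1-2 (Eve): min(2, -5, 7) = -5
n1-3 (Eve): min(6, -5, -6) = -6
n1 (Chen): max(-2, -5, -6) = -2
n2-2 (Eve): min(-8, -2, 0, 3) = -8
n2 (Chen): max(6, -8) = 6
root (Eve): min(-2, 6) = -2

-2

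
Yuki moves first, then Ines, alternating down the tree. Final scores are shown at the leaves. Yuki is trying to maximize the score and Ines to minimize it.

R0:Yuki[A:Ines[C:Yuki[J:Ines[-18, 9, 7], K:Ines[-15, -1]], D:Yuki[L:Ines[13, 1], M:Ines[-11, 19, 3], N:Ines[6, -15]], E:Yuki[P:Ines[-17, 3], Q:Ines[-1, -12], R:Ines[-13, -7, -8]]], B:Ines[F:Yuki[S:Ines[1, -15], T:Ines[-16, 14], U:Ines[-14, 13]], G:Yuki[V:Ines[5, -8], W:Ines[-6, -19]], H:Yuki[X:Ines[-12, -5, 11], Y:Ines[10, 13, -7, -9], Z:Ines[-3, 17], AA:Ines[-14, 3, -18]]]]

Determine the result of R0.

-14

J (Ines): min(-18, 9, 7) = -18
K (Ines): min(-15, -1) = -15
C (Yuki): max(-18, -15) = -15
L (Ines): min(13, 1) = 1
M (Ines): min(-11, 19, 3) = -11
N (Ines): min(6, -15) = -15
D (Yuki): max(1, -11, -15) = 1
P (Ines): min(-17, 3) = -17
Q (Ines): min(-1, -12) = -12
R (Ines): min(-13, -7, -8) = -13
E (Yuki): max(-17, -12, -13) = -12
A (Ines): min(-15, 1, -12) = -15
S (Ines): min(1, -15) = -15
T (Ines): min(-16, 14) = -16
U (Ines): min(-14, 13) = -14
F (Yuki): max(-15, -16, -14) = -14
V (Ines): min(5, -8) = -8
W (Ines): min(-6, -19) = -19
G (Yuki): max(-8, -19) = -8
X (Ines): min(-12, -5, 11) = -12
Y (Ines): min(10, 13, -7, -9) = -9
Z (Ines): min(-3, 17) = -3
AA (Ines): min(-14, 3, -18) = -18
H (Yuki): max(-12, -9, -3, -18) = -3
B (Ines): min(-14, -8, -3) = -14
R0 (Yuki): max(-15, -14) = -14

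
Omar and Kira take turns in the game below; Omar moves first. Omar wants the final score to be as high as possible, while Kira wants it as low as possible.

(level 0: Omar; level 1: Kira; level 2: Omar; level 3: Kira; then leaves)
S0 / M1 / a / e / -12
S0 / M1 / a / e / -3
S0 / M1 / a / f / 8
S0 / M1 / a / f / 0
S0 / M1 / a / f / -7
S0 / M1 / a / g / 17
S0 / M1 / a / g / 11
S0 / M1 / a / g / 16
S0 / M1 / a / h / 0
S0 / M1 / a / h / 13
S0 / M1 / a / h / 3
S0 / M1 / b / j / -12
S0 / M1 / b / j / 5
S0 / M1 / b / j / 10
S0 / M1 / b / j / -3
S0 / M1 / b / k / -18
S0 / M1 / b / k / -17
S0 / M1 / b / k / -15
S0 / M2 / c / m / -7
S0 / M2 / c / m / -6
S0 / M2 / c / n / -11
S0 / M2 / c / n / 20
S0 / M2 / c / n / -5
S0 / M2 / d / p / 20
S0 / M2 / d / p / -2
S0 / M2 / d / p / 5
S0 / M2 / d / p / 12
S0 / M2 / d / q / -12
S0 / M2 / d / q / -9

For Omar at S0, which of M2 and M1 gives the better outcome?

m (Kira): min(-7, -6) = -7
n (Kira): min(-11, 20, -5) = -11
c (Omar): max(-7, -11) = -7
p (Kira): min(20, -2, 5, 12) = -2
q (Kira): min(-12, -9) = -12
d (Omar): max(-2, -12) = -2
M2 (Kira): min(-7, -2) = -7
e (Kira): min(-12, -3) = -12
f (Kira): min(8, 0, -7) = -7
g (Kira): min(17, 11, 16) = 11
h (Kira): min(0, 13, 3) = 0
a (Omar): max(-12, -7, 11, 0) = 11
j (Kira): min(-12, 5, 10, -3) = -12
k (Kira): min(-18, -17, -15) = -18
b (Omar): max(-12, -18) = -12
M1 (Kira): min(11, -12) = -12
Omar prefers the higher value; M2=-7, M1=-12. M2 is better since -7 > -12.

M2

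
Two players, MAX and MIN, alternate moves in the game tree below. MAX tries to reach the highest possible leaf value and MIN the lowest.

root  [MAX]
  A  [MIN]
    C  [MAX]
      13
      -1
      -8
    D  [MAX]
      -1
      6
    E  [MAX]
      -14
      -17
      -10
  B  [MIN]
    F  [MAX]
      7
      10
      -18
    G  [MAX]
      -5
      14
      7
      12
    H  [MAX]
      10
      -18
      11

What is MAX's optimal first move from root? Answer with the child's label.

B

C (MAX): max(13, -1, -8) = 13
D (MAX): max(-1, 6) = 6
E (MAX): max(-14, -17, -10) = -10
A (MIN): min(13, 6, -10) = -10
F (MAX): max(7, 10, -18) = 10
G (MAX): max(-5, 14, 7, 12) = 14
H (MAX): max(10, -18, 11) = 11
B (MIN): min(10, 14, 11) = 10
root (MAX): max(-10, 10) = 10
MAX at root wants the highest of {A=-10, B=10}, so chooses B.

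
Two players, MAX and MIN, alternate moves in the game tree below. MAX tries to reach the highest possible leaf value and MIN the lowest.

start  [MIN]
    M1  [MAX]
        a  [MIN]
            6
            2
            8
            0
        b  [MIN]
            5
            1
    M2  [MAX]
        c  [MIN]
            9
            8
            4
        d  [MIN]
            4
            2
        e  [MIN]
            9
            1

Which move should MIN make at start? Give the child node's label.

M1

a (MIN): min(6, 2, 8, 0) = 0
b (MIN): min(5, 1) = 1
M1 (MAX): max(0, 1) = 1
c (MIN): min(9, 8, 4) = 4
d (MIN): min(4, 2) = 2
e (MIN): min(9, 1) = 1
M2 (MAX): max(4, 2, 1) = 4
start (MIN): min(1, 4) = 1
MIN at start wants the lowest of {M1=1, M2=4}, so chooses M1.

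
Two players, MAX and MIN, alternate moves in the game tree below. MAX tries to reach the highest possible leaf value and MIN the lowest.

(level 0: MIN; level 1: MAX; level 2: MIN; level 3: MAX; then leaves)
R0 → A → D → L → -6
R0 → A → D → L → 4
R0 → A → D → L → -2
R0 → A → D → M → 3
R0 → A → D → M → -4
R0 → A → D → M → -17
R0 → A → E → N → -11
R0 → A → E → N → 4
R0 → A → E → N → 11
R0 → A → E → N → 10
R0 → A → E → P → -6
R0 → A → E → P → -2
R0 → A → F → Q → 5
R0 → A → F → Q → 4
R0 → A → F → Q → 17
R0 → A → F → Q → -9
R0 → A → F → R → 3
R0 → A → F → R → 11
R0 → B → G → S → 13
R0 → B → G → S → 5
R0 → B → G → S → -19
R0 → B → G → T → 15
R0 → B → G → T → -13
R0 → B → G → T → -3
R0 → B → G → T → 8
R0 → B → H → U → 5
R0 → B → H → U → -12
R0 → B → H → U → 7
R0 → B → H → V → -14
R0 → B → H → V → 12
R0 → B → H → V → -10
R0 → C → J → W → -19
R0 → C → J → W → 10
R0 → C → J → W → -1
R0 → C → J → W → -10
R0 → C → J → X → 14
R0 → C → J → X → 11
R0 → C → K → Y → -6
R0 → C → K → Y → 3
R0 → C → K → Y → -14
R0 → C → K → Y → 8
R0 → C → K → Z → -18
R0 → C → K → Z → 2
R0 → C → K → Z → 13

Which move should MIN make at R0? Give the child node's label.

C

L (MAX): max(-6, 4, -2) = 4
M (MAX): max(3, -4, -17) = 3
D (MIN): min(4, 3) = 3
N (MAX): max(-11, 4, 11, 10) = 11
P (MAX): max(-6, -2) = -2
E (MIN): min(11, -2) = -2
Q (MAX): max(5, 4, 17, -9) = 17
R (MAX): max(3, 11) = 11
F (MIN): min(17, 11) = 11
A (MAX): max(3, -2, 11) = 11
S (MAX): max(13, 5, -19) = 13
T (MAX): max(15, -13, -3, 8) = 15
G (MIN): min(13, 15) = 13
U (MAX): max(5, -12, 7) = 7
V (MAX): max(-14, 12, -10) = 12
H (MIN): min(7, 12) = 7
B (MAX): max(13, 7) = 13
W (MAX): max(-19, 10, -1, -10) = 10
X (MAX): max(14, 11) = 14
J (MIN): min(10, 14) = 10
Y (MAX): max(-6, 3, -14, 8) = 8
Z (MAX): max(-18, 2, 13) = 13
K (MIN): min(8, 13) = 8
C (MAX): max(10, 8) = 10
R0 (MIN): min(11, 13, 10) = 10
MIN at R0 wants the lowest of {A=11, B=13, C=10}, so chooses C.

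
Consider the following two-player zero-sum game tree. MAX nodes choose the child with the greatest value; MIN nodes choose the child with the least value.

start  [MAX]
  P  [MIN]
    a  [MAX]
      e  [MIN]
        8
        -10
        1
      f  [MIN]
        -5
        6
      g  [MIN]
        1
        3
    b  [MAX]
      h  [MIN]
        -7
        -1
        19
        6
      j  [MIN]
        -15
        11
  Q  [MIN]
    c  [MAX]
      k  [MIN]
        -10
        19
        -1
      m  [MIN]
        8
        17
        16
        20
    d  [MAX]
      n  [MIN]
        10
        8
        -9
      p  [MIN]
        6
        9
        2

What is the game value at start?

e (MIN): min(8, -10, 1) = -10
f (MIN): min(-5, 6) = -5
g (MIN): min(1, 3) = 1
a (MAX): max(-10, -5, 1) = 1
h (MIN): min(-7, -1, 19, 6) = -7
j (MIN): min(-15, 11) = -15
b (MAX): max(-7, -15) = -7
P (MIN): min(1, -7) = -7
k (MIN): min(-10, 19, -1) = -10
m (MIN): min(8, 17, 16, 20) = 8
c (MAX): max(-10, 8) = 8
n (MIN): min(10, 8, -9) = -9
p (MIN): min(6, 9, 2) = 2
d (MAX): max(-9, 2) = 2
Q (MIN): min(8, 2) = 2
start (MAX): max(-7, 2) = 2

2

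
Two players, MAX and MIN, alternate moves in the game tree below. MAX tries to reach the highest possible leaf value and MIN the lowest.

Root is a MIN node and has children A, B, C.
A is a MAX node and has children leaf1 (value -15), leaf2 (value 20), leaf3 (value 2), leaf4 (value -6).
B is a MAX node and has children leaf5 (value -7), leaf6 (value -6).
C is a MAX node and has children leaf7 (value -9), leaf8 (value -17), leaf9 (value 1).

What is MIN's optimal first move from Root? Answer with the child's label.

A (MAX): max(-15, 20, 2, -6) = 20
B (MAX): max(-7, -6) = -6
C (MAX): max(-9, -17, 1) = 1
Root (MIN): min(20, -6, 1) = -6
MIN at Root wants the lowest of {A=20, B=-6, C=1}, so chooses B.

B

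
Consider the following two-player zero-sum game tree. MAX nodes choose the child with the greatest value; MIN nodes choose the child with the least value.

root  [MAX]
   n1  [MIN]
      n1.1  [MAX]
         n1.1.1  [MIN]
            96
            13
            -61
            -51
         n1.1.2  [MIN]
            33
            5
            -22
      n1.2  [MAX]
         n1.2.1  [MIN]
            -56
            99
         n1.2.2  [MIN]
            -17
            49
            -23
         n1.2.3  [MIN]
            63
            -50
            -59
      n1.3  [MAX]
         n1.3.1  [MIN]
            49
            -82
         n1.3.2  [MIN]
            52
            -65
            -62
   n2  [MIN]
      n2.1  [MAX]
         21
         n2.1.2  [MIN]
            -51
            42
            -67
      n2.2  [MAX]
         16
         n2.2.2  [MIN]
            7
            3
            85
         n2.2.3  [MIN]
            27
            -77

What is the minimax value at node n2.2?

16

n2.2.2 (MIN): min(7, 3, 85) = 3
n2.2.3 (MIN): min(27, -77) = -77
n2.2 (MAX): max(16, 3, -77) = 16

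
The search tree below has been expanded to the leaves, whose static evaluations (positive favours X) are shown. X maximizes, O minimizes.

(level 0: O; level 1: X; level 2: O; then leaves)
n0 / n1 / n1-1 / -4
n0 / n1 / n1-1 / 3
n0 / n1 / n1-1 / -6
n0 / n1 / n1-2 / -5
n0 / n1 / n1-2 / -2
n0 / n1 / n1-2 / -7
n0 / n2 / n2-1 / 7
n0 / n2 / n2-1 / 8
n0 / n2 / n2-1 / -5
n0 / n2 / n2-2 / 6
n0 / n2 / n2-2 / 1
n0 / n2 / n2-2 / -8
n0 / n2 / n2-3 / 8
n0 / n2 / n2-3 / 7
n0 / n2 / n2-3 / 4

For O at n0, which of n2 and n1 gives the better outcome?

n2-1 (O): min(7, 8, -5) = -5
n2-2 (O): min(6, 1, -8) = -8
n2-3 (O): min(8, 7, 4) = 4
n2 (X): max(-5, -8, 4) = 4
n1-1 (O): min(-4, 3, -6) = -6
n1-2 (O): min(-5, -2, -7) = -7
n1 (X): max(-6, -7) = -6
O prefers the lower value; n2=4, n1=-6. n1 is better since -6 < 4.

n1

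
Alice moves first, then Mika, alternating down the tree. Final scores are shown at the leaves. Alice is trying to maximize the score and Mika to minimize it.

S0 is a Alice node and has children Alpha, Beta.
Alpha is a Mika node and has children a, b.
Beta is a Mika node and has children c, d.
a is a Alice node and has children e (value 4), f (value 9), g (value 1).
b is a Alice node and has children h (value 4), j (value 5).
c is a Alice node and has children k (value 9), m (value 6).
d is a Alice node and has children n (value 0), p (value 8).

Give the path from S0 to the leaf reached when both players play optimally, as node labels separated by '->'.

S0 -> Beta -> d -> p

a (Alice): max(4, 9, 1) = 9
b (Alice): max(4, 5) = 5
Alpha (Mika): min(9, 5) = 5
c (Alice): max(9, 6) = 9
d (Alice): max(0, 8) = 8
Beta (Mika): min(9, 8) = 8
S0 (Alice): max(5, 8) = 8
At S0, Alice picks Beta (highest: 8).
At Beta, Mika picks d (lowest: 8).
At d, Alice picks p (highest: 8).
Terminal value 8.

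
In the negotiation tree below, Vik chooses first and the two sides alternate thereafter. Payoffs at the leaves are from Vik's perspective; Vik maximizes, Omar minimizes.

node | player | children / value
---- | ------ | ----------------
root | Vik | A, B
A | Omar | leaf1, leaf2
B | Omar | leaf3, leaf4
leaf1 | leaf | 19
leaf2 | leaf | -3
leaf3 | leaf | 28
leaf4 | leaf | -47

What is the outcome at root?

A (Omar): min(19, -3) = -3
B (Omar): min(28, -47) = -47
root (Vik): max(-3, -47) = -3

-3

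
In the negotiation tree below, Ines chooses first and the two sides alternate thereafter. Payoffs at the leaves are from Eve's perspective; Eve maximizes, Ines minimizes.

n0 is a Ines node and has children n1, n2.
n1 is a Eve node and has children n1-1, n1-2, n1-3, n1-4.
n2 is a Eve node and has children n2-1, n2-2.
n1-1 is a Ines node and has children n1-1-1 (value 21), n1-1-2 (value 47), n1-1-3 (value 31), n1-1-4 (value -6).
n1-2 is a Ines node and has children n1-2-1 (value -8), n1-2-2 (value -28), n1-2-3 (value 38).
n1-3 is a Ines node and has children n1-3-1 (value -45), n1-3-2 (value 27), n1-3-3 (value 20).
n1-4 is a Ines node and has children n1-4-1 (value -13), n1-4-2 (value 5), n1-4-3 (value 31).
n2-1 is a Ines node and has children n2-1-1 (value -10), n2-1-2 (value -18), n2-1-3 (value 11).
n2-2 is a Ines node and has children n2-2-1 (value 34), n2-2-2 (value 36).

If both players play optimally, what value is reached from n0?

-6

n1-1 (Ines): min(21, 47, 31, -6) = -6
n1-2 (Ines): min(-8, -28, 38) = -28
n1-3 (Ines): min(-45, 27, 20) = -45
n1-4 (Ines): min(-13, 5, 31) = -13
n1 (Eve): max(-6, -28, -45, -13) = -6
n2-1 (Ines): min(-10, -18, 11) = -18
n2-2 (Ines): min(34, 36) = 34
n2 (Eve): max(-18, 34) = 34
n0 (Ines): min(-6, 34) = -6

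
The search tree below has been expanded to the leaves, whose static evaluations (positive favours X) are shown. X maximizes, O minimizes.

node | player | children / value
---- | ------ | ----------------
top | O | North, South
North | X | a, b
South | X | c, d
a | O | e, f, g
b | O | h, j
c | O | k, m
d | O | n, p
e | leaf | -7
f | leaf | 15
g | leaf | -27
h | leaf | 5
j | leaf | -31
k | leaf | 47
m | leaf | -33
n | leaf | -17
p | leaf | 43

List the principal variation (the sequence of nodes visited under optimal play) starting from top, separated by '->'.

a (O): min(-7, 15, -27) = -27
b (O): min(5, -31) = -31
North (X): max(-27, -31) = -27
c (O): min(47, -33) = -33
d (O): min(-17, 43) = -17
South (X): max(-33, -17) = -17
top (O): min(-27, -17) = -27
At top, O picks North (lowest: -27).
At North, X picks a (highest: -27).
At a, O picks g (lowest: -27).
Terminal value -27.

top -> North -> a -> g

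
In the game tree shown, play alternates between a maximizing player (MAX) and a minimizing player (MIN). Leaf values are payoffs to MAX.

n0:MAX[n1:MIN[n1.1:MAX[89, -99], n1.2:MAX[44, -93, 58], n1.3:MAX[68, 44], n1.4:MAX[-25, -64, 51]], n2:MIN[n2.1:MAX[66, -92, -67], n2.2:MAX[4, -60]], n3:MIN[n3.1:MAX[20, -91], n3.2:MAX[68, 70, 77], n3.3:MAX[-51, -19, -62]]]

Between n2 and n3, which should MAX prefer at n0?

n2.1 (MAX): max(66, -92, -67) = 66
n2.2 (MAX): max(4, -60) = 4
n2 (MIN): min(66, 4) = 4
n3.1 (MAX): max(20, -91) = 20
n3.2 (MAX): max(68, 70, 77) = 77
n3.3 (MAX): max(-51, -19, -62) = -19
n3 (MIN): min(20, 77, -19) = -19
MAX prefers the higher value; n2=4, n3=-19. n2 is better since 4 > -19.

n2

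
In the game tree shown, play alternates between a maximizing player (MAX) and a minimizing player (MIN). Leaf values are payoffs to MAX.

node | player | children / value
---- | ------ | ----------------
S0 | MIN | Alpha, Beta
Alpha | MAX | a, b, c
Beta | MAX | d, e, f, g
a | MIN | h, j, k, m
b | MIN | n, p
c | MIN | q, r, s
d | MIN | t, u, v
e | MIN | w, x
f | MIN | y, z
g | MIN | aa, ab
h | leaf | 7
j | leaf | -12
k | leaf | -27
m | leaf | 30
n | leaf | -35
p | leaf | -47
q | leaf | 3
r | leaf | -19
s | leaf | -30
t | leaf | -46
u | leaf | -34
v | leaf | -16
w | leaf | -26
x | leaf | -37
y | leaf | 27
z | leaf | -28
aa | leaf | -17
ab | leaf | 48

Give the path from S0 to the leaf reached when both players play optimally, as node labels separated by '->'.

a (MIN): min(7, -12, -27, 30) = -27
b (MIN): min(-35, -47) = -47
c (MIN): min(3, -19, -30) = -30
Alpha (MAX): max(-27, -47, -30) = -27
d (MIN): min(-46, -34, -16) = -46
e (MIN): min(-26, -37) = -37
f (MIN): min(27, -28) = -28
g (MIN): min(-17, 48) = -17
Beta (MAX): max(-46, -37, -28, -17) = -17
S0 (MIN): min(-27, -17) = -27
At S0, MIN picks Alpha (lowest: -27).
At Alpha, MAX picks a (highest: -27).
At a, MIN picks k (lowest: -27).
Terminal value -27.

S0 -> Alpha -> a -> k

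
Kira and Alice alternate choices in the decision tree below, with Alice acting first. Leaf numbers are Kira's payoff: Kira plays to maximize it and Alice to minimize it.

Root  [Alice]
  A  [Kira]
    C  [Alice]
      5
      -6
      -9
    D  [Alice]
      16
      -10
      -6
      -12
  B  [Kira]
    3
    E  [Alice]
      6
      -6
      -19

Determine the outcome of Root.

C (Alice): min(5, -6, -9) = -9
D (Alice): min(16, -10, -6, -12) = -12
A (Kira): max(-9, -12) = -9
E (Alice): min(6, -6, -19) = -19
B (Kira): max(3, -19) = 3
Root (Alice): min(-9, 3) = -9

-9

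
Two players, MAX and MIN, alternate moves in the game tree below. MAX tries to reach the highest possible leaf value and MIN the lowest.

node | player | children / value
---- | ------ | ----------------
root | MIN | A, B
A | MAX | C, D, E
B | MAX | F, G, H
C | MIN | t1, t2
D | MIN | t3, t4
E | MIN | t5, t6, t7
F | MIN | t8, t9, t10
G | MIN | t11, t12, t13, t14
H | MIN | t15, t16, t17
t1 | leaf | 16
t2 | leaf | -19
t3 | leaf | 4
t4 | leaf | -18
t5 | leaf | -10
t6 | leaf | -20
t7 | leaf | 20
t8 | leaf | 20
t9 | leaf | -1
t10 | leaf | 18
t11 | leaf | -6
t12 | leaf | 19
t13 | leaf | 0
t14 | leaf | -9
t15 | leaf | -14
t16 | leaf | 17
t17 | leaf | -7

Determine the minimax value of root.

C (MIN): min(16, -19) = -19
D (MIN): min(4, -18) = -18
E (MIN): min(-10, -20, 20) = -20
A (MAX): max(-19, -18, -20) = -18
F (MIN): min(20, -1, 18) = -1
G (MIN): min(-6, 19, 0, -9) = -9
H (MIN): min(-14, 17, -7) = -14
B (MAX): max(-1, -9, -14) = -1
root (MIN): min(-18, -1) = -18

-18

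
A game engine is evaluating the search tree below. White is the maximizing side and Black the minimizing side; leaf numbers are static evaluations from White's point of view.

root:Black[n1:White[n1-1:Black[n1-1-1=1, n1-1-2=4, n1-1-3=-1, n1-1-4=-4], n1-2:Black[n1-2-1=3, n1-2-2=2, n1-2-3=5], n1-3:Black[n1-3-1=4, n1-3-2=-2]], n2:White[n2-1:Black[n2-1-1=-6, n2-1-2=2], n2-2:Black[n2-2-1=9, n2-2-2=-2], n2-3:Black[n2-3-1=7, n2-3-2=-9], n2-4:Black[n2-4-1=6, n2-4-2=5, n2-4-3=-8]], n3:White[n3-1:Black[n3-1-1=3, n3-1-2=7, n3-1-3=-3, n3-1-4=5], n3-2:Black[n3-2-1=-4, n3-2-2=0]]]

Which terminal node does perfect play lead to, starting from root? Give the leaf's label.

n1-1 (Black): min(1, 4, -1, -4) = -4
n1-2 (Black): min(3, 2, 5) = 2
n1-3 (Black): min(4, -2) = -2
n1 (White): max(-4, 2, -2) = 2
n2-1 (Black): min(-6, 2) = -6
n2-2 (Black): min(9, -2) = -2
n2-3 (Black): min(7, -9) = -9
n2-4 (Black): min(6, 5, -8) = -8
n2 (White): max(-6, -2, -9, -8) = -2
n3-1 (Black): min(3, 7, -3, 5) = -3
n3-2 (Black): min(-4, 0) = -4
n3 (White): max(-3, -4) = -3
root (Black): min(2, -2, -3) = -3
At root, Black picks n3 (lowest: -3).
At n3, White picks n3-1 (highest: -3).
At n3-1, Black picks n3-1-3 (lowest: -3).
Terminal value -3.

n3-1-3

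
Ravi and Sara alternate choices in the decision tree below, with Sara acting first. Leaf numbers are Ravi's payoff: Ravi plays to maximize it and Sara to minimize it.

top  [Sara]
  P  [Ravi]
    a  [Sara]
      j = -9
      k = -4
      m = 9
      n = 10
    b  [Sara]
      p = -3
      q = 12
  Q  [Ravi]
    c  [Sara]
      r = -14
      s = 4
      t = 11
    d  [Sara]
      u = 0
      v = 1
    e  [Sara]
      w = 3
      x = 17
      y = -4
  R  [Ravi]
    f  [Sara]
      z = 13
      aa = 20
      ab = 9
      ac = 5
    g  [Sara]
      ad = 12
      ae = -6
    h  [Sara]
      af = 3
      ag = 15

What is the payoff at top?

-3

a (Sara): min(-9, -4, 9, 10) = -9
b (Sara): min(-3, 12) = -3
P (Ravi): max(-9, -3) = -3
c (Sara): min(-14, 4, 11) = -14
d (Sara): min(0, 1) = 0
e (Sara): min(3, 17, -4) = -4
Q (Ravi): max(-14, 0, -4) = 0
f (Sara): min(13, 20, 9, 5) = 5
g (Sara): min(12, -6) = -6
h (Sara): min(3, 15) = 3
R (Ravi): max(5, -6, 3) = 5
top (Sara): min(-3, 0, 5) = -3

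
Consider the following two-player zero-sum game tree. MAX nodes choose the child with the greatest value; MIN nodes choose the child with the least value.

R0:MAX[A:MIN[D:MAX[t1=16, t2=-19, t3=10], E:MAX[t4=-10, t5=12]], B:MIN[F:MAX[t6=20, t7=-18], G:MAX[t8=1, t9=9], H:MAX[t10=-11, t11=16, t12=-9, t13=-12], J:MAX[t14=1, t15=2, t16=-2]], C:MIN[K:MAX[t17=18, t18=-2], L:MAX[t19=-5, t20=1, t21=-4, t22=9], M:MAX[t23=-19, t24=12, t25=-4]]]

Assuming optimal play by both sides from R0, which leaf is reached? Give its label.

t5

D (MAX): max(16, -19, 10) = 16
E (MAX): max(-10, 12) = 12
A (MIN): min(16, 12) = 12
F (MAX): max(20, -18) = 20
G (MAX): max(1, 9) = 9
H (MAX): max(-11, 16, -9, -12) = 16
J (MAX): max(1, 2, -2) = 2
B (MIN): min(20, 9, 16, 2) = 2
K (MAX): max(18, -2) = 18
L (MAX): max(-5, 1, -4, 9) = 9
M (MAX): max(-19, 12, -4) = 12
C (MIN): min(18, 9, 12) = 9
R0 (MAX): max(12, 2, 9) = 12
At R0, MAX picks A (highest: 12).
At A, MIN picks E (lowest: 12).
At E, MAX picks t5 (highest: 12).
Terminal value 12.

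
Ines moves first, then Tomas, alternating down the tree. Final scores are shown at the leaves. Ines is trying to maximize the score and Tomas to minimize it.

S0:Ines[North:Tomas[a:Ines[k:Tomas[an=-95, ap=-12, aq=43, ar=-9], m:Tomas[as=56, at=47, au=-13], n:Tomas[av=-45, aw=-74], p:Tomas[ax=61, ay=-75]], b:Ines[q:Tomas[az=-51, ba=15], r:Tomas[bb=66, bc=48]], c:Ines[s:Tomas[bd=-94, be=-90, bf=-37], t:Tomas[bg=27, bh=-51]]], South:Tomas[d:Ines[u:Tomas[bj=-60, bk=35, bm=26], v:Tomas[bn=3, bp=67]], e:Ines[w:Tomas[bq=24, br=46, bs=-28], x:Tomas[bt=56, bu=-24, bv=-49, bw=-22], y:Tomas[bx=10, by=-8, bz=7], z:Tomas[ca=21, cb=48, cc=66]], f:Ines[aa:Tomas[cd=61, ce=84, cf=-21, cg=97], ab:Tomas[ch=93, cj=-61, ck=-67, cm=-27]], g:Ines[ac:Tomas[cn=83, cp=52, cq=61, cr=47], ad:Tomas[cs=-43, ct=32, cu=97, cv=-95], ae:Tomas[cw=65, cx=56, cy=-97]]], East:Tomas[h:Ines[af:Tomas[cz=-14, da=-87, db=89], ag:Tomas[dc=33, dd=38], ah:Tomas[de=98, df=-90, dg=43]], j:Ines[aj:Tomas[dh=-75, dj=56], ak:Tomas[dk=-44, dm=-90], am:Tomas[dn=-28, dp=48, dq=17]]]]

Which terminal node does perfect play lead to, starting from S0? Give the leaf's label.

k (Tomas): min(-95, -12, 43, -9) = -95
m (Tomas): min(56, 47, -13) = -13
n (Tomas): min(-45, -74) = -74
p (Tomas): min(61, -75) = -75
a (Ines): max(-95, -13, -74, -75) = -13
q (Tomas): min(-51, 15) = -51
r (Tomas): min(66, 48) = 48
b (Ines): max(-51, 48) = 48
s (Tomas): min(-94, -90, -37) = -94
t (Tomas): min(27, -51) = -51
c (Ines): max(-94, -51) = -51
North (Tomas): min(-13, 48, -51) = -51
u (Tomas): min(-60, 35, 26) = -60
v (Tomas): min(3, 67) = 3
d (Ines): max(-60, 3) = 3
w (Tomas): min(24, 46, -28) = -28
x (Tomas): min(56, -24, -49, -22) = -49
y (Tomas): min(10, -8, 7) = -8
z (Tomas): min(21, 48, 66) = 21
e (Ines): max(-28, -49, -8, 21) = 21
aa (Tomas): min(61, 84, -21, 97) = -21
ab (Tomas): min(93, -61, -67, -27) = -67
f (Ines): max(-21, -67) = -21
ac (Tomas): min(83, 52, 61, 47) = 47
ad (Tomas): min(-43, 32, 97, -95) = -95
ae (Tomas): min(65, 56, -97) = -97
g (Ines): max(47, -95, -97) = 47
South (Tomas): min(3, 21, -21, 47) = -21
af (Tomas): min(-14, -87, 89) = -87
ag (Tomas): min(33, 38) = 33
ah (Tomas): min(98, -90, 43) = -90
h (Ines): max(-87, 33, -90) = 33
aj (Tomas): min(-75, 56) = -75
ak (Tomas): min(-44, -90) = -90
am (Tomas): min(-28, 48, 17) = -28
j (Ines): max(-75, -90, -28) = -28
East (Tomas): min(33, -28) = -28
S0 (Ines): max(-51, -21, -28) = -21
At S0, Ines picks South (highest: -21).
At South, Tomas picks f (lowest: -21).
At f, Ines picks aa (highest: -21).
At aa, Tomas picks cf (lowest: -21).
Terminal value -21.

cf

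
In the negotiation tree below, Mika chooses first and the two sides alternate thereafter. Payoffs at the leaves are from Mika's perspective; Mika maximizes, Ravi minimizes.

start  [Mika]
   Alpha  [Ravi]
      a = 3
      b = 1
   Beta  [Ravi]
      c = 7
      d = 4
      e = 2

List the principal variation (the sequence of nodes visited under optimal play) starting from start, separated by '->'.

Alpha (Ravi): min(3, 1) = 1
Beta (Ravi): min(7, 4, 2) = 2
start (Mika): max(1, 2) = 2
At start, Mika picks Beta (highest: 2).
At Beta, Ravi picks e (lowest: 2).
Terminal value 2.

start -> Beta -> e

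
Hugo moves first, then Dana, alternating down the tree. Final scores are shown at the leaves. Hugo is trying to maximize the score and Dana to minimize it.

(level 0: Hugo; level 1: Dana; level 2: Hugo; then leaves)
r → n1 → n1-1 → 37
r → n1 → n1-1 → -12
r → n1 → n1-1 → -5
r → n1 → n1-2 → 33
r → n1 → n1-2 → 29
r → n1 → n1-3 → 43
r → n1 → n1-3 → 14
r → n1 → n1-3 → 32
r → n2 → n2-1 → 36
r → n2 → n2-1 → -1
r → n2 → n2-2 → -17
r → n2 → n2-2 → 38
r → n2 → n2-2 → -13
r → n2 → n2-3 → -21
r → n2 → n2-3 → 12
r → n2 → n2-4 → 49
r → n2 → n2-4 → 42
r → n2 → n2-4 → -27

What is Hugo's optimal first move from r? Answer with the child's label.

n1-1 (Hugo): max(37, -12, -5) = 37
n1-2 (Hugo): max(33, 29) = 33
n1-3 (Hugo): max(43, 14, 32) = 43
n1 (Dana): min(37, 33, 43) = 33
n2-1 (Hugo): max(36, -1) = 36
n2-2 (Hugo): max(-17, 38, -13) = 38
n2-3 (Hugo): max(-21, 12) = 12
n2-4 (Hugo): max(49, 42, -27) = 49
n2 (Dana): min(36, 38, 12, 49) = 12
r (Hugo): max(33, 12) = 33
Hugo at r wants the highest of {n1=33, n2=12}, so chooses n1.

n1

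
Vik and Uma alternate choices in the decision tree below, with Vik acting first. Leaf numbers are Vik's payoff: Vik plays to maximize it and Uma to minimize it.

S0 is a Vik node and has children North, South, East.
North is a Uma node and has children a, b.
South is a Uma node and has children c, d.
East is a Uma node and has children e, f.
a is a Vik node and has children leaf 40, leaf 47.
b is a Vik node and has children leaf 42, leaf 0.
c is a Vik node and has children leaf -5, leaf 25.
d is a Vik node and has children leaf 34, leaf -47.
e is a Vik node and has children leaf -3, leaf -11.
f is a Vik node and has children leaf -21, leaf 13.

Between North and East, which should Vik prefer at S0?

a (Vik): max(40, 47) = 47
b (Vik): max(42, 0) = 42
North (Uma): min(47, 42) = 42
e (Vik): max(-3, -11) = -3
f (Vik): max(-21, 13) = 13
East (Uma): min(-3, 13) = -3
Vik prefers the higher value; North=42, East=-3. North is better since 42 > -3.

North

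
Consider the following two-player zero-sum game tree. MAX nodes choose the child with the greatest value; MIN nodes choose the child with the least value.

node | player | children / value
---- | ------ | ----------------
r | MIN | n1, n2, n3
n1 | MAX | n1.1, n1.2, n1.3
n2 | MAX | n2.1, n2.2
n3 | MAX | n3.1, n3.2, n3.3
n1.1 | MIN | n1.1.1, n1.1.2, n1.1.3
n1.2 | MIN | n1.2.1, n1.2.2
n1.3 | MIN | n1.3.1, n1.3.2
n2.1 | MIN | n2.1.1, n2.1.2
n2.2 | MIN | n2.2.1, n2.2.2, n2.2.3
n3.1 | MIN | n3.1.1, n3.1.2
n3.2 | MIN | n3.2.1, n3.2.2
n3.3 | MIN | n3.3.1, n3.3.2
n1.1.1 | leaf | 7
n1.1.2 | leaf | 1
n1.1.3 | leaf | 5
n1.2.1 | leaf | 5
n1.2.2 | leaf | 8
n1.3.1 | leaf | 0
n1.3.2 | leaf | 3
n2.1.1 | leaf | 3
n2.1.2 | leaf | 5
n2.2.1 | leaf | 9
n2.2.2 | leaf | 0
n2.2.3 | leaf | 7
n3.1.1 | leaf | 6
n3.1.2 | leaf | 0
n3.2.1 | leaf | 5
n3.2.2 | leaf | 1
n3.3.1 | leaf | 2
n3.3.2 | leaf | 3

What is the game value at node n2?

n2.1 (MIN): min(3, 5) = 3
n2.2 (MIN): min(9, 0, 7) = 0
n2 (MAX): max(3, 0) = 3

3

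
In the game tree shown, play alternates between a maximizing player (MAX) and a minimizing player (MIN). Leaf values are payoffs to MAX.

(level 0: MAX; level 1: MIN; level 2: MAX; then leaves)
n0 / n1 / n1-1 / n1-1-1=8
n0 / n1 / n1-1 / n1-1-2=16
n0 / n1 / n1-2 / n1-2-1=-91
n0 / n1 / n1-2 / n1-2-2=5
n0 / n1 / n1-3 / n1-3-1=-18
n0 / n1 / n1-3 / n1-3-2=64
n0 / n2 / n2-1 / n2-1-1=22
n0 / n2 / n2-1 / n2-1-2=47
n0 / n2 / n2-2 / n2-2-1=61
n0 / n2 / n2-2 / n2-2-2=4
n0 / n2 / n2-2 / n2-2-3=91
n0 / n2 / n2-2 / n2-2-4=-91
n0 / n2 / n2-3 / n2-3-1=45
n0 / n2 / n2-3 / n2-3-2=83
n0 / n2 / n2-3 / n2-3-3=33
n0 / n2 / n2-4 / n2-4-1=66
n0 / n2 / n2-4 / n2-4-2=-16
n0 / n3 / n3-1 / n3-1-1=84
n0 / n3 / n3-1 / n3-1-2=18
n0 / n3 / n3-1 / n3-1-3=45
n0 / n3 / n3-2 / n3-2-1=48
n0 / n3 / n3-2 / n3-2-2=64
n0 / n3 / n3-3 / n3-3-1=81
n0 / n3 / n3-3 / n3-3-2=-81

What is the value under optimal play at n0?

64

n1-1 (MAX): max(8, 16) = 16
n1-2 (MAX): max(-91, 5) = 5
n1-3 (MAX): max(-18, 64) = 64
n1 (MIN): min(16, 5, 64) = 5
n2-1 (MAX): max(22, 47) = 47
n2-2 (MAX): max(61, 4, 91, -91) = 91
n2-3 (MAX): max(45, 83, 33) = 83
n2-4 (MAX): max(66, -16) = 66
n2 (MIN): min(47, 91, 83, 66) = 47
n3-1 (MAX): max(84, 18, 45) = 84
n3-2 (MAX): max(48, 64) = 64
n3-3 (MAX): max(81, -81) = 81
n3 (MIN): min(84, 64, 81) = 64
n0 (MAX): max(5, 47, 64) = 64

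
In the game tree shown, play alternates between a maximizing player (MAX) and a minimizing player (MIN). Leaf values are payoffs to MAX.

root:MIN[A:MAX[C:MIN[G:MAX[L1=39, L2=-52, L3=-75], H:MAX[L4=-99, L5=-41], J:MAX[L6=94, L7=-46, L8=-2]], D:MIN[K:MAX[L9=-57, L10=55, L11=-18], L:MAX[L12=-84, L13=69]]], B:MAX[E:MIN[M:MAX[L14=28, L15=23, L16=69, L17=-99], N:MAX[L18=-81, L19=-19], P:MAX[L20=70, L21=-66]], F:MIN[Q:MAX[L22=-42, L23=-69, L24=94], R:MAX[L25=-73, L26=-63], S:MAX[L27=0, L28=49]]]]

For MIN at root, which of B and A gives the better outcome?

B

M (MAX): max(28, 23, 69, -99) = 69
N (MAX): max(-81, -19) = -19
P (MAX): max(70, -66) = 70
E (MIN): min(69, -19, 70) = -19
Q (MAX): max(-42, -69, 94) = 94
R (MAX): max(-73, -63) = -63
S (MAX): max(0, 49) = 49
F (MIN): min(94, -63, 49) = -63
B (MAX): max(-19, -63) = -19
G (MAX): max(39, -52, -75) = 39
H (MAX): max(-99, -41) = -41
J (MAX): max(94, -46, -2) = 94
C (MIN): min(39, -41, 94) = -41
K (MAX): max(-57, 55, -18) = 55
L (MAX): max(-84, 69) = 69
D (MIN): min(55, 69) = 55
A (MAX): max(-41, 55) = 55
MIN prefers the lower value; B=-19, A=55. B is better since -19 < 55.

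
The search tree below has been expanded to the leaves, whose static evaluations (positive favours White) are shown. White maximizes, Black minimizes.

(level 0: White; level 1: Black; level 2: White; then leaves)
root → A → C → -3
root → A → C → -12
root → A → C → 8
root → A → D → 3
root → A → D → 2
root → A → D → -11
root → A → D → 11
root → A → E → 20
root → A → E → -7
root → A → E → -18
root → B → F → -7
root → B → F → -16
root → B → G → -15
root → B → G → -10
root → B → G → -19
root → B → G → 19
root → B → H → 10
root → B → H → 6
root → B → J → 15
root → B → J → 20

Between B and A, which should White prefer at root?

A

F (White): max(-7, -16) = -7
G (White): max(-15, -10, -19, 19) = 19
H (White): max(10, 6) = 10
J (White): max(15, 20) = 20
B (Black): min(-7, 19, 10, 20) = -7
C (White): max(-3, -12, 8) = 8
D (White): max(3, 2, -11, 11) = 11
E (White): max(20, -7, -18) = 20
A (Black): min(8, 11, 20) = 8
White prefers the higher value; B=-7, A=8. A is better since 8 > -7.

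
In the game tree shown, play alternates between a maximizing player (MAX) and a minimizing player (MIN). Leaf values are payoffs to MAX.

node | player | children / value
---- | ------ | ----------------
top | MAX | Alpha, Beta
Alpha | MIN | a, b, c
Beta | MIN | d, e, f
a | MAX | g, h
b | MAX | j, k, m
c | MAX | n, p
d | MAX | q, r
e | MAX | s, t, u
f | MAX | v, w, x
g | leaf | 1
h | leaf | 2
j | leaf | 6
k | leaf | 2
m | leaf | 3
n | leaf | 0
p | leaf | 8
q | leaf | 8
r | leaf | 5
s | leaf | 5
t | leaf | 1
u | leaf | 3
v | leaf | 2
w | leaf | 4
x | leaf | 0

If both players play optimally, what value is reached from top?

4

a (MAX): max(1, 2) = 2
b (MAX): max(6, 2, 3) = 6
c (MAX): max(0, 8) = 8
Alpha (MIN): min(2, 6, 8) = 2
d (MAX): max(8, 5) = 8
e (MAX): max(5, 1, 3) = 5
f (MAX): max(2, 4, 0) = 4
Beta (MIN): min(8, 5, 4) = 4
top (MAX): max(2, 4) = 4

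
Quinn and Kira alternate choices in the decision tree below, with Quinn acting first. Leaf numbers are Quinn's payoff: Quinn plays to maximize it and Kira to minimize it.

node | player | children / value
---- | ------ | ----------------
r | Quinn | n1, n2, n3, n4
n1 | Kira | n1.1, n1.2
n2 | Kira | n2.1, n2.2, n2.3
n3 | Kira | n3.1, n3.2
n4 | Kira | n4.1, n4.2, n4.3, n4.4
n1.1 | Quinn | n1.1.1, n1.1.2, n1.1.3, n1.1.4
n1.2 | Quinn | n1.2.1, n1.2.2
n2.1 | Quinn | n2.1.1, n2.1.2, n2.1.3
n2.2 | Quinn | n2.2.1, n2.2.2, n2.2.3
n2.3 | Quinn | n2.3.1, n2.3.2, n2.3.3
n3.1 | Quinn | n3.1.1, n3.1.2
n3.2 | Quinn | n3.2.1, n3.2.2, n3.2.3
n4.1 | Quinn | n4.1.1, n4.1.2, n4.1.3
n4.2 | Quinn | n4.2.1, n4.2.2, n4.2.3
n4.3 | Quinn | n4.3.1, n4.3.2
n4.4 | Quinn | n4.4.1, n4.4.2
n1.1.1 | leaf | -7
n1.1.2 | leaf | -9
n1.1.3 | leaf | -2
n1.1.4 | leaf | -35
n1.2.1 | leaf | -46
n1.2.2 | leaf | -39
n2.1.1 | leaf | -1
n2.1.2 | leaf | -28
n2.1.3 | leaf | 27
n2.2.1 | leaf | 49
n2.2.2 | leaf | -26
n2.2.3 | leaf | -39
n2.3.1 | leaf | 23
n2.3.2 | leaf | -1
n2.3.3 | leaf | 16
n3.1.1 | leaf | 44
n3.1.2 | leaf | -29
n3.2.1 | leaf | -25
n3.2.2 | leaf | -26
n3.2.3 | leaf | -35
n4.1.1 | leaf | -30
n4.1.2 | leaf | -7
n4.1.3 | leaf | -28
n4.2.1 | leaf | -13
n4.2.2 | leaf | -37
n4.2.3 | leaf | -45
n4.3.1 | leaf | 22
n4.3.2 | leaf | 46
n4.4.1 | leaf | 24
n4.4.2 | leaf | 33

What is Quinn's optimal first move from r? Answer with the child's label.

n2

n1.1 (Quinn): max(-7, -9, -2, -35) = -2
n1.2 (Quinn): max(-46, -39) = -39
n1 (Kira): min(-2, -39) = -39
n2.1 (Quinn): max(-1, -28, 27) = 27
n2.2 (Quinn): max(49, -26, -39) = 49
n2.3 (Quinn): max(23, -1, 16) = 23
n2 (Kira): min(27, 49, 23) = 23
n3.1 (Quinn): max(44, -29) = 44
n3.2 (Quinn): max(-25, -26, -35) = -25
n3 (Kira): min(44, -25) = -25
n4.1 (Quinn): max(-30, -7, -28) = -7
n4.2 (Quinn): max(-13, -37, -45) = -13
n4.3 (Quinn): max(22, 46) = 46
n4.4 (Quinn): max(24, 33) = 33
n4 (Kira): min(-7, -13, 46, 33) = -13
r (Quinn): max(-39, 23, -25, -13) = 23
Quinn at r wants the highest of {n1=-39, n2=23, n3=-25, n4=-13}, so chooses n2.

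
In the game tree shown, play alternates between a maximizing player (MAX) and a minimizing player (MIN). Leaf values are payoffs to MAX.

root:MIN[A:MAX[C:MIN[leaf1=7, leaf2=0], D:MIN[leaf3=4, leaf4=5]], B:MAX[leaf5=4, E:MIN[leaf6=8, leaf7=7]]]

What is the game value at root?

C (MIN): min(7, 0) = 0
D (MIN): min(4, 5) = 4
A (MAX): max(0, 4) = 4
E (MIN): min(8, 7) = 7
B (MAX): max(4, 7) = 7
root (MIN): min(4, 7) = 4

4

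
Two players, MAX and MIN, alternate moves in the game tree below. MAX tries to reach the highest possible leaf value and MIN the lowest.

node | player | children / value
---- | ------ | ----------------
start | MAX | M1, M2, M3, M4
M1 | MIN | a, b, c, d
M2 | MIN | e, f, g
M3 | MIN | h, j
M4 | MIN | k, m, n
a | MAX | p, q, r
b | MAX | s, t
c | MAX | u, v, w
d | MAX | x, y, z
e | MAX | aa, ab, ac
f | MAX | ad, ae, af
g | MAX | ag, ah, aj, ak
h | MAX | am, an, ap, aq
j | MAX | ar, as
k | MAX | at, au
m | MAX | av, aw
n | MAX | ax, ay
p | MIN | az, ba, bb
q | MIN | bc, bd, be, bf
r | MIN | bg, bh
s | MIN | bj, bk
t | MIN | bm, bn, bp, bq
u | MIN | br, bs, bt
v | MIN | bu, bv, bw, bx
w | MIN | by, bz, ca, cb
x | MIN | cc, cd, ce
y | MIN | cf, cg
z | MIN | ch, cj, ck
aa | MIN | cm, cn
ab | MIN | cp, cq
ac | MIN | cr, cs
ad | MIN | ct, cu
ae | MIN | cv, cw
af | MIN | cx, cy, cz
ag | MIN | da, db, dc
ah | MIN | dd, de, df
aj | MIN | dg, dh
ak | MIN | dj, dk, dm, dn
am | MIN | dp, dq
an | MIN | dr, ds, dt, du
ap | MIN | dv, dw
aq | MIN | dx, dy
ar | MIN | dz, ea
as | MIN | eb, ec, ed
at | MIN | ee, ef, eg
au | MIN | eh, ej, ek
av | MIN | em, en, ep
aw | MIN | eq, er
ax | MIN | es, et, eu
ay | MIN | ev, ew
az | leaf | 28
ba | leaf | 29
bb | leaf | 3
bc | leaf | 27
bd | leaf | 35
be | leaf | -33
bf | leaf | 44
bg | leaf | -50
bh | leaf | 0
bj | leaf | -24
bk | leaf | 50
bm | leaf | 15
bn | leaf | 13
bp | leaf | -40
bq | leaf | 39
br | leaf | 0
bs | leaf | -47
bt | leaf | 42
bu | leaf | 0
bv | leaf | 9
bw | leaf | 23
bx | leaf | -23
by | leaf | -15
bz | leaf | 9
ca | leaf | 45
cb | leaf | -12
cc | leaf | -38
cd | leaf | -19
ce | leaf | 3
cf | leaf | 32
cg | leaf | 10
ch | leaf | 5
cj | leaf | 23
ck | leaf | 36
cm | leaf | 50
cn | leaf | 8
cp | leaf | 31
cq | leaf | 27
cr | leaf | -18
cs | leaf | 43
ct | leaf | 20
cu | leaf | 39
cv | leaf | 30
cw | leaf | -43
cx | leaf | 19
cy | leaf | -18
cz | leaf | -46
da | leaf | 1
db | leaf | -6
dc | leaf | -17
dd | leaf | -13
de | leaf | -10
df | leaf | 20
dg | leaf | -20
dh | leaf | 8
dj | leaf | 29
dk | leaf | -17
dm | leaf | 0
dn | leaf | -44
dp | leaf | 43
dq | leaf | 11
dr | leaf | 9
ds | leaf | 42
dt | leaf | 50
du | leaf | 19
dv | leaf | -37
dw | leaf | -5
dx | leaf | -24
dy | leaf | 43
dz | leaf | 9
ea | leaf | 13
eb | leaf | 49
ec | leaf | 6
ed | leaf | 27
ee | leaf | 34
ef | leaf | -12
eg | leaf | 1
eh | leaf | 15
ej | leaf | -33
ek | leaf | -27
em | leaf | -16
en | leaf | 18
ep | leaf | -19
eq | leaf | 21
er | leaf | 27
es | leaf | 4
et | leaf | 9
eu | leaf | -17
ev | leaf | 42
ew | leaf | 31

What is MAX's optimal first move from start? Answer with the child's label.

p (MIN): min(28, 29, 3) = 3
q (MIN): min(27, 35, -33, 44) = -33
r (MIN): min(-50, 0) = -50
a (MAX): max(3, -33, -50) = 3
s (MIN): min(-24, 50) = -24
t (MIN): min(15, 13, -40, 39) = -40
b (MAX): max(-24, -40) = -24
u (MIN): min(0, -47, 42) = -47
v (MIN): min(0, 9, 23, -23) = -23
w (MIN): min(-15, 9, 45, -12) = -15
c (MAX): max(-47, -23, -15) = -15
x (MIN): min(-38, -19, 3) = -38
y (MIN): min(32, 10) = 10
z (MIN): min(5, 23, 36) = 5
d (MAX): max(-38, 10, 5) = 10
M1 (MIN): min(3, -24, -15, 10) = -24
aa (MIN): min(50, 8) = 8
ab (MIN): min(31, 27) = 27
ac (MIN): min(-18, 43) = -18
e (MAX): max(8, 27, -18) = 27
ad (MIN): min(20, 39) = 20
ae (MIN): min(30, -43) = -43
af (MIN): min(19, -18, -46) = -46
f (MAX): max(20, -43, -46) = 20
ag (MIN): min(1, -6, -17) = -17
ah (MIN): min(-13, -10, 20) = -13
aj (MIN): min(-20, 8) = -20
ak (MIN): min(29, -17, 0, -44) = -44
g (MAX): max(-17, -13, -20, -44) = -13
M2 (MIN): min(27, 20, -13) = -13
am (MIN): min(43, 11) = 11
an (MIN): min(9, 42, 50, 19) = 9
ap (MIN): min(-37, -5) = -37
aq (MIN): min(-24, 43) = -24
h (MAX): max(11, 9, -37, -24) = 11
ar (MIN): min(9, 13) = 9
as (MIN): min(49, 6, 27) = 6
j (MAX): max(9, 6) = 9
M3 (MIN): min(11, 9) = 9
at (MIN): min(34, -12, 1) = -12
au (MIN): min(15, -33, -27) = -33
k (MAX): max(-12, -33) = -12
av (MIN): min(-16, 18, -19) = -19
aw (MIN): min(21, 27) = 21
m (MAX): max(-19, 21) = 21
ax (MIN): min(4, 9, -17) = -17
ay (MIN): min(42, 31) = 31
n (MAX): max(-17, 31) = 31
M4 (MIN): min(-12, 21, 31) = -12
start (MAX): max(-24, -13, 9, -12) = 9
MAX at start wants the highest of {M1=-24, M2=-13, M3=9, M4=-12}, so chooses M3.

M3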